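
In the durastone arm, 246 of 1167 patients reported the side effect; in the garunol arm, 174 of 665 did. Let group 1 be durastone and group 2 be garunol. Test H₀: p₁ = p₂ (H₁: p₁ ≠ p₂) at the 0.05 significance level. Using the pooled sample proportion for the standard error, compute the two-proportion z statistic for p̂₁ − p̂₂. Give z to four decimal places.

p̂₁ = 246/1167 ≈ 0.210797, p̂₂ = 174/665 ≈ 0.261654.
Pooled p̂ = (246+174)/(1167+665) = 420/1832 = 0.229258.
SE = √(p̂(1−p̂)(1/n₁+1/n₂)) = √(0.229258·0.770742·0.00236066) = √(0.000417125) = 0.020424.
z = (0.210797 − 0.261654)/0.020424 = -0.050857/0.020424 = -2.4901.
p-value = 2·P(Z > 2.490) ≈ 0.0128, so at α = 0.05 we reject H₀.

z = -2.4901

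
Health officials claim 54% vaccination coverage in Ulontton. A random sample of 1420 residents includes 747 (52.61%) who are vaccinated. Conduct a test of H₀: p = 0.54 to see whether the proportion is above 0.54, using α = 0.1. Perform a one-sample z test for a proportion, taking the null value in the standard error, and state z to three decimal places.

z = -1.054

p̂ = 747/1420 = 0.52606.
Standard error under H₀: √(0.54×0.46/1420) = 0.01323.
z = (0.52606 − 0.54)/0.01323 = -0.01394/0.01323 = -1.054.
p-value = P(Z > -1.054) ≈ 0.8541, so at α = 0.1 we fail to reject H₀.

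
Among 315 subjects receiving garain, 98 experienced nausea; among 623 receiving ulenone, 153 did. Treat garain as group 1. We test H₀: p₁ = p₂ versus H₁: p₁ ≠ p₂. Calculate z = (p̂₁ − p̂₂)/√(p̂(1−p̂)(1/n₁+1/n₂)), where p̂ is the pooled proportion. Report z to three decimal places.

z = 2.141

p̂₁ = 98/315 = 0.311111, p̂₂ = 153/623 = 0.245586.
Pooled p̂ = (98+153)/(315+623) = 251/938 = 0.267591.
SE = √(0.195986 × 0.00477974) = 0.030607.
z = (0.311111 − 0.245586)/0.030607 = 0.065525/0.030607 = 2.141.
Two-sided p-value ≈ 2·Φ(−2.141) = 0.0323.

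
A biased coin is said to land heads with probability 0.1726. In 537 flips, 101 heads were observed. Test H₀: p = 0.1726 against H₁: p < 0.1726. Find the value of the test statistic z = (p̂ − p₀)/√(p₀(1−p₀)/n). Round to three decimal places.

z = 0.949

p̂ = 101/537 ≈ 0.18808.
SE = √(p₀(1−p₀)/n) = √(0.14281/537) = 0.01631.
z = (0.18808 − 0.1726)/0.01631 = 0.01548/0.01631 = 0.949.
p-value = P(Z < 0.949) ≈ 0.8288.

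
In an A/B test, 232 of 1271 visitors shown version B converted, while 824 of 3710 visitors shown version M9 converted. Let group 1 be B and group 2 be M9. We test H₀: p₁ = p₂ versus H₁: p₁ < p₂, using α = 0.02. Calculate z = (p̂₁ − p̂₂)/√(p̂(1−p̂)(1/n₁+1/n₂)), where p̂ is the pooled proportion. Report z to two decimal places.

p̂₁ = 232/1271 = 0.1825, p̂₂ = 824/3710 = 0.2221.
Pooled p̂ = (232+824)/(1271+3710) = 1056/4981 = 0.2120.
SE = √(p̂(1−p̂)(1/n₁+1/n₂)) = √(0.2120·0.7880·0.00105632) = √(0.000176469) = 0.0133.
z = (0.1825 − 0.2221)/0.0133 = -0.0396/0.0133 = -2.98.
p-value = P(Z < -2.979) ≈ 0.0014. With α = 0.02, reject H₀.

z = -2.98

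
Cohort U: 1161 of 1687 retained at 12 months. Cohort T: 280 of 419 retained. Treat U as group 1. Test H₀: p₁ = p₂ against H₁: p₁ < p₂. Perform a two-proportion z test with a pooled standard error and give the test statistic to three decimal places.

z = 0.786

p̂₁ = 1161/1687 ≈ 0.68820, p̂₂ = 280/419 ≈ 0.66826.
Pooled p̂ = (1161+280)/(1687+419) = 1441/2106 = 0.68424.
SE = √(p̂(1−p̂)(1/n₁+1/n₂)) = √(0.68424·0.31576·0.0029794) = √(0.000643722) = 0.02537.
z = (0.68820 − 0.66826)/0.02537 = 0.01994/0.02537 = 0.786.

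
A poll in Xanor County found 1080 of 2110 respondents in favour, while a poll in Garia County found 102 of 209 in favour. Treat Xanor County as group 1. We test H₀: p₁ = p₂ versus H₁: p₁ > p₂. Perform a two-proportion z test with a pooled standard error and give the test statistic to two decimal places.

z = 0.66

p̂₁ = 1080/2110 ≈ 0.5118, p̂₂ = 102/209 ≈ 0.4880.
Pooled p̂ = (1080+102)/(2110+209) = 1182/2319 = 0.5097.
SE = √(p̂(1−p̂)(1/n₁+1/n₂)) = √(0.5097·0.4903·0.00525862) = √(0.00131416) = 0.0363.
z = (0.5118 − 0.4880)/0.0363 = 0.0238/0.0363 = 0.66.
p-value = P(Z > 0.657) ≈ 0.2557.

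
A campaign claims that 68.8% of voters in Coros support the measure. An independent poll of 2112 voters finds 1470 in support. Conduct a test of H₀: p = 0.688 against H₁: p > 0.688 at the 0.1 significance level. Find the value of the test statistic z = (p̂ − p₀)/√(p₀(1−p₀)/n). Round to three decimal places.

z = 0.796

p̂ = 1470/2112 = 0.69602.
Under H₀, SE = √(0.688·0.312/2112) = √(0.000101636) = 0.01008.
z = (0.69602 − 0.688)/0.01008 = 0.00802/0.01008 = 0.796.
p-value = P(Z > 0.796) ≈ 0.2131; since p > α = 0.1, fail to reject H₀.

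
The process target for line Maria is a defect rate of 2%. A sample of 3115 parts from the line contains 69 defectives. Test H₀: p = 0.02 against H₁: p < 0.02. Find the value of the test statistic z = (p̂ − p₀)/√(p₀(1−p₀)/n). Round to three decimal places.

p̂ = 69/3115 = 0.02215.
Standard error under H₀: √(0.02×0.98/3115) = 0.00251.
z = (0.02215 − 0.02)/0.00251 = 0.00215/0.00251 = 0.857.

z = 0.857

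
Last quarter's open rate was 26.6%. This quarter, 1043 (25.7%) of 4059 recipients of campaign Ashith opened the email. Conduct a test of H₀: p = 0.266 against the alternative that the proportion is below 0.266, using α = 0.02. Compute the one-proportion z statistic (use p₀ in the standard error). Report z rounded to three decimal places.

z = -1.303

p̂ = 1043/4059 ≈ 0.25696.
SE = √(p₀(1−p₀)/n) = √(0.19524/4059) = 0.00694.
z = (0.25696 − 0.266)/0.00694 = -0.00904/0.00694 = -1.303.
p-value = P(Z < -1.303) ≈ 0.0962; since p > α = 0.02, fail to reject H₀.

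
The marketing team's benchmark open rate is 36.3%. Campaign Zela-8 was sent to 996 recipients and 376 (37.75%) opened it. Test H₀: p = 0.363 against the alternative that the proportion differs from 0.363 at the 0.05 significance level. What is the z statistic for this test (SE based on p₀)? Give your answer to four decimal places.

z = 0.9523

p̂ = 376/996 ≈ 0.377510.
Under H₀, SE = √(0.363·0.637/996) = √(0.00023216) = 0.015237.
z = (0.377510 − 0.363)/0.015237 = 0.014510/0.015237 = 0.9523.
p-value = 2·P(Z > 0.952) ≈ 0.3409, so at α = 0.05 we fail to reject H₀.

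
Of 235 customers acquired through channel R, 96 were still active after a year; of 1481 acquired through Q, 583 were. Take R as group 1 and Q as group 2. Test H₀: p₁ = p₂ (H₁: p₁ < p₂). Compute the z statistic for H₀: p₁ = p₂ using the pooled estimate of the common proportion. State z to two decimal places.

p̂₁ = 96/235 = 0.4085, p̂₂ = 583/1481 = 0.3937.
Pooled p̂ = (96+583)/(235+1481) = 679/1716 = 0.3957.
SE = √(0.239119 × 0.00493054) = 0.0343.
z = (0.4085 − 0.3937)/0.0343 = 0.0148/0.0343 = 0.43.
p-value = P(Z < 0.433) ≈ 0.6674.

z = 0.43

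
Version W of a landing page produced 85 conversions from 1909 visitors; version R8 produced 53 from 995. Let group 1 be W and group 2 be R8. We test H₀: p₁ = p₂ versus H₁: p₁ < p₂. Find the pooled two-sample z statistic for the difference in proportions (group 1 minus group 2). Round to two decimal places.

p̂₁ = 85/1909 ≈ 0.04453, p̂₂ = 53/995 ≈ 0.05327.
Pooled p̂ = (85+53)/(1909+995) = 138/2904 = 0.04752.
SE = √(p̂(1−p̂)(1/n₁+1/n₂)) = √(0.04752·0.95248·0.00152886) = √(6.91999e-05) = 0.00832.
z = (0.04453 − 0.05327)/0.00832 = -0.00874/0.00832 = -1.05.
p-value = P(Z < -1.051) ≈ 0.1467.

z = -1.05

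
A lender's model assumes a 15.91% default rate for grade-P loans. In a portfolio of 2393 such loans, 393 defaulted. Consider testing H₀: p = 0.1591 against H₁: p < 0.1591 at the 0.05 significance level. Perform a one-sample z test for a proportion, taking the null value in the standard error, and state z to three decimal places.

p̂ = 393/2393 ≈ 0.16423.
Standard error under H₀: √(0.1591×0.8409/2393) = 0.00748.
z = (0.16423 − 0.1591)/0.00748 = 0.00513/0.00748 = 0.686.
p-value = P(Z < 0.686) ≈ 0.7536, so at α = 0.05 we fail to reject H₀.

z = 0.686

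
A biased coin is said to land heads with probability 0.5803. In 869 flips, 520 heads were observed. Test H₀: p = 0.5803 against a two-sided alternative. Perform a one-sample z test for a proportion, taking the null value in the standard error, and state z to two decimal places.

z = 1.08

p̂ = 520/869 ≈ 0.5984.
Standard error under H₀: √(0.5803×0.4197/869) = 0.0167.
z = (0.5984 − 0.5803)/0.0167 = 0.0181/0.0167 = 1.08.
p-value = 2·P(Z > 1.081) ≈ 0.2799.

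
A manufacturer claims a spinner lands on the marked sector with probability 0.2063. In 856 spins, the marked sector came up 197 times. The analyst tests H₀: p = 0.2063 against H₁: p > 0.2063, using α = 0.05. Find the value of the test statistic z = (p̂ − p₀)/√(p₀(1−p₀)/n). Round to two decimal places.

z = 1.72

p̂ = 197/856 ≈ 0.2301.
Standard error under H₀: √(0.2063×0.7937/856) = 0.0138.
z = (0.2301 − 0.2063)/0.0138 = 0.0238/0.0138 = 1.72.
p-value = P(Z > 1.724) ≈ 0.0424; since p < α = 0.05, reject H₀.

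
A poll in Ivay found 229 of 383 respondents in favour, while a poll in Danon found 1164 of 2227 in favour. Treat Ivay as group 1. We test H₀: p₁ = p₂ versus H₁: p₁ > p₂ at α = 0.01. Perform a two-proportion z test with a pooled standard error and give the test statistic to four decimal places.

p̂₁ = 229/383 = 0.597911, p̂₂ = 1164/2227 = 0.522676.
Pooled p̂ = (229+1164)/(383+2227) = 1393/2610 = 0.533716.
SE = √(p̂(1−p̂)(1/n₁+1/n₂)) = √(0.533716·0.466284·0.00306) = √(0.000761522) = 0.027596.
z = (0.597911 − 0.522676)/0.027596 = 0.075235/0.027596 = 2.7263.
p-value = P(Z > 2.726) ≈ 0.0032. With α = 0.01, reject H₀.

z = 2.7263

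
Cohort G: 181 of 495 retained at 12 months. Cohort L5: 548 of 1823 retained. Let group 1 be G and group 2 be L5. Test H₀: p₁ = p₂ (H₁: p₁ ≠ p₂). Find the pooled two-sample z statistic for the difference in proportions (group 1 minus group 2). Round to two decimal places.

p̂₁ = 181/495 ≈ 0.36566, p̂₂ = 548/1823 ≈ 0.30060.
Pooled p̂ = (181+548)/(495+1823) = 729/2318 = 0.31450.
SE = √(p̂(1−p̂)(1/n₁+1/n₂)) = √(0.31450·0.68550·0.00256875) = √(0.000553791) = 0.02353.
z = (0.36566 − 0.30060)/0.02353 = 0.06506/0.02353 = 2.76.

z = 2.76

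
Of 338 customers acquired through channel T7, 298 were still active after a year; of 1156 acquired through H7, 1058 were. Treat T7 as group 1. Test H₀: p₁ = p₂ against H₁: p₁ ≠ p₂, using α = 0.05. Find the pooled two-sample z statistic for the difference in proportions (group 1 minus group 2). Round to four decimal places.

p̂₁ = 298/338 = 0.881657, p̂₂ = 1058/1156 = 0.915225.
Pooled p̂ = (298+1058)/(338+1156) = 1356/1494 = 0.907631.
SE = √(p̂(1−p̂)(1/n₁+1/n₂)) = √(0.907631·0.092369·0.00382363) = √(0.000320563) = 0.017904.
z = (0.881657 − 0.915225)/0.017904 = -0.033568/0.017904 = -1.8749.
Two-sided p-value ≈ 2·Φ(−1.875) = 0.0608. With α = 0.05, fail to reject H₀.

z = -1.8749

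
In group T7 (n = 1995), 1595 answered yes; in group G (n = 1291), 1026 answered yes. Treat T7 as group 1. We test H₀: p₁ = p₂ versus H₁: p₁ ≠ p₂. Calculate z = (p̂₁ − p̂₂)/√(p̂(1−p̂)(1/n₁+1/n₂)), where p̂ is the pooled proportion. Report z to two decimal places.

p̂₁ = 1595/1995 = 0.7995, p̂₂ = 1026/1291 = 0.7947.
Pooled p̂ = (1595+1026)/(1995+1291) = 2621/3286 = 0.7976.
SE = √(0.161419 × 0.00127585) = 0.0144.
z = (0.7995 − 0.7947)/0.0144 = 0.0048/0.0144 = 0.33.

z = 0.33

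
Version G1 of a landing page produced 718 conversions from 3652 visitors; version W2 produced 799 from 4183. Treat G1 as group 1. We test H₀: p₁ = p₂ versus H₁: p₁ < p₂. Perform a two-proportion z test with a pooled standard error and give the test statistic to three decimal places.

p̂₁ = 718/3652 ≈ 0.19660, p̂₂ = 799/4183 ≈ 0.19101.
Pooled p̂ = (718+799)/(3652+4183) = 1517/7835 = 0.19362.
SE = √(p̂(1−p̂)(1/n₁+1/n₂)) = √(0.19362·0.80638·0.000512885) = √(8.0077e-05) = 0.00895.
z = (0.19660 − 0.19101)/0.00895 = 0.00559/0.00895 = 0.625.
p-value = P(Z < 0.625) ≈ 0.7340.

z = 0.625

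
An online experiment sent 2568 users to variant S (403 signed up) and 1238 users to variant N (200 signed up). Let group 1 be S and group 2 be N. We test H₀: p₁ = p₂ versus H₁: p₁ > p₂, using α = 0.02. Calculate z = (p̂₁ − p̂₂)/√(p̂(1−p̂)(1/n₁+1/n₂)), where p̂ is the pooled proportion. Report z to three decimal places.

z = -0.366

p̂₁ = 403/2568 = 0.15693, p̂₂ = 200/1238 = 0.16155.
Pooled p̂ = (403+200)/(2568+1238) = 603/3806 = 0.15843.
SE = √(p̂(1−p̂)(1/n₁+1/n₂)) = √(0.15843·0.84157·0.00119716) = √(0.000159621) = 0.01263.
z = (0.15693 − 0.16155)/0.01263 = -0.00462/0.01263 = -0.366.
p-value = P(Z > -0.366) ≈ 0.6427; since p > α = 0.02, fail to reject H₀.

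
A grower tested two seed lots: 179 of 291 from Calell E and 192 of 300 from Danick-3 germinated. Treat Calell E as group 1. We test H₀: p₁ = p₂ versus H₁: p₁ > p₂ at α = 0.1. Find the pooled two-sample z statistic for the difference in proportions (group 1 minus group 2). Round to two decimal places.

z = -0.63

p̂₁ = 179/291 = 0.6151, p̂₂ = 192/300 = 0.6400.
Pooled p̂ = (179+192)/(291+300) = 371/591 = 0.6277.
SE = √(p̂(1−p̂)(1/n₁+1/n₂)) = √(0.6277·0.3723·0.00676976) = √(0.00158196) = 0.0398.
z = (0.6151 − 0.6400)/0.0398 = -0.0249/0.0398 = -0.63.
p-value = P(Z > -0.626) ≈ 0.7342. With α = 0.1, fail to reject H₀.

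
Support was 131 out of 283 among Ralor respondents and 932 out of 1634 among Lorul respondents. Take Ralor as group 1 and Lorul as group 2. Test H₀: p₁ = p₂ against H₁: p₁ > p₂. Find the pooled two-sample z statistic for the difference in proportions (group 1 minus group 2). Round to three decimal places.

z = -3.359

p̂₁ = 131/283 = 0.46290, p̂₂ = 932/1634 = 0.57038.
Pooled p̂ = (131+932)/(283+1634) = 1063/1917 = 0.55451.
SE = √(p̂(1−p̂)(1/n₁+1/n₂)) = √(0.55451·0.44549·0.00414556) = √(0.00102407) = 0.03200.
z = (0.46290 − 0.57038)/0.03200 = -0.10748/0.03200 = -3.359.
p-value = P(Z > -3.359) ≈ 0.9996.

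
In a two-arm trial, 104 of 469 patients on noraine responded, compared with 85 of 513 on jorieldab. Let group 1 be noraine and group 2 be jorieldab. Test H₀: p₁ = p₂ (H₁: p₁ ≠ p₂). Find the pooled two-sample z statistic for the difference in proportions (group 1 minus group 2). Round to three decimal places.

z = 2.226

p̂₁ = 104/469 = 0.221748, p̂₂ = 85/513 = 0.165692.
Pooled p̂ = (104+85)/(469+513) = 189/982 = 0.192464.
SE = √(0.155422 × 0.00408151) = 0.025186.
z = (0.221748 − 0.165692)/0.025186 = 0.056056/0.025186 = 2.226.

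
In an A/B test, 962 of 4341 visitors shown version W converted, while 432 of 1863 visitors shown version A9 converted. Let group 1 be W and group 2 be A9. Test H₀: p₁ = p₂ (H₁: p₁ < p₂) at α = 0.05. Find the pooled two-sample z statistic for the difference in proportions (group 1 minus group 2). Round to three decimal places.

p̂₁ = 962/4341 = 0.221608, p̂₂ = 432/1863 = 0.231884.
Pooled p̂ = (962+432)/(4341+1863) = 1394/6204 = 0.224694.
SE = √(0.174206 × 0.00076713) = 0.011560.
z = (0.221608 − 0.231884)/0.011560 = -0.010276/0.011560 = -0.889.
p-value = P(Z < -0.889) ≈ 0.1870; since p > α = 0.05, fail to reject H₀.

z = -0.889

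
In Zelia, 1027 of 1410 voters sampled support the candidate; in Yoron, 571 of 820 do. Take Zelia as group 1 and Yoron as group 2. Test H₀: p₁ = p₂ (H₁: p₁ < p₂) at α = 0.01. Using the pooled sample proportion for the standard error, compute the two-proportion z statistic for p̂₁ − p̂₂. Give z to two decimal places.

z = 1.62

p̂₁ = 1027/1410 ≈ 0.7284, p̂₂ = 571/820 ≈ 0.6963.
Pooled p̂ = (1027+571)/(1410+820) = 1598/2230 = 0.7166.
SE = √(0.203088 × 0.00192873) = 0.0198.
z = (0.7284 − 0.6963)/0.0198 = 0.0321/0.0198 = 1.62.
p-value = P(Z < 1.618) ≈ 0.9472; since p > α = 0.01, fail to reject H₀.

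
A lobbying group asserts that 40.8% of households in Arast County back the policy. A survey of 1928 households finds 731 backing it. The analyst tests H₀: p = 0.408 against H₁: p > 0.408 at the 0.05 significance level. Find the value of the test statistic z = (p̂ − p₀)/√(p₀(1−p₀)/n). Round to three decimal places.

p̂ = 731/1928 ≈ 0.37915.
Under H₀, SE = √(0.408·0.592/1928) = √(0.000125278) = 0.01119.
z = (0.37915 − 0.408)/0.01119 = -0.02885/0.01119 = -2.578.
p-value = P(Z > -2.578) ≈ 0.9950, so at α = 0.05 we fail to reject H₀.

z = -2.578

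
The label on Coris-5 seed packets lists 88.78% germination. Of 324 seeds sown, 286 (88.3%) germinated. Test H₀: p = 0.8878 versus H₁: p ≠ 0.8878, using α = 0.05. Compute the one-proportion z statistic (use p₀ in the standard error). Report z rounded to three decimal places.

p̂ = 286/324 ≈ 0.88272.
Under H₀, SE = √(0.8878·0.1122/324) = √(0.000307442) = 0.01753.
z = (0.88272 − 0.8878)/0.01753 = -0.00508/0.01753 = -0.290.
Two-sided p-value ≈ 2·Φ(−0.290) = 0.7719, so at α = 0.05 we fail to reject H₀.

z = -0.290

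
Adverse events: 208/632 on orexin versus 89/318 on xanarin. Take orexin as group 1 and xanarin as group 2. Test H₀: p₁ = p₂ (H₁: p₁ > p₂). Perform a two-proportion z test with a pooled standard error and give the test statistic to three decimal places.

z = 1.545

p̂₁ = 208/632 ≈ 0.32911, p̂₂ = 89/318 ≈ 0.27987.
Pooled p̂ = (208+89)/(632+318) = 297/950 = 0.31263.
SE = √(0.214893 × 0.00472693) = 0.03187.
z = (0.32911 − 0.27987)/0.03187 = 0.04924/0.03187 = 1.545.
p-value = P(Z > 1.545) ≈ 0.0612.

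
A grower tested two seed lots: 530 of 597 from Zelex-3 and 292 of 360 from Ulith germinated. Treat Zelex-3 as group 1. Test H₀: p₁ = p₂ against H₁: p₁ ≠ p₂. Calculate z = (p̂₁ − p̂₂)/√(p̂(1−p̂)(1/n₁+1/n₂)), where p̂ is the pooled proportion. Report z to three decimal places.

z = 3.300

p̂₁ = 530/597 = 0.88777, p̂₂ = 292/360 = 0.81111.
Pooled p̂ = (530+292)/(597+360) = 822/957 = 0.85893.
SE = √(0.121166 × 0.00445282) = 0.02323.
z = (0.88777 − 0.81111)/0.02323 = 0.07666/0.02323 = 3.300.
Two-sided p-value ≈ 2·Φ(−3.300) = 0.0010.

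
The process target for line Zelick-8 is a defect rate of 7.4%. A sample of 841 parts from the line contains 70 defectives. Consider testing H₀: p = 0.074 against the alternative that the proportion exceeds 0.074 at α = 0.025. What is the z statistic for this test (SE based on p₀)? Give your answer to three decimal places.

p̂ = 70/841 = 0.083234.
SE = √(p₀(1−p₀)/n) = √(0.068524/841) = 0.009027.
z = (0.083234 − 0.074)/0.009027 = 0.009234/0.009027 = 1.023.
p-value = P(Z > 1.023) ≈ 0.1532; since p > α = 0.025, fail to reject H₀.

z = 1.023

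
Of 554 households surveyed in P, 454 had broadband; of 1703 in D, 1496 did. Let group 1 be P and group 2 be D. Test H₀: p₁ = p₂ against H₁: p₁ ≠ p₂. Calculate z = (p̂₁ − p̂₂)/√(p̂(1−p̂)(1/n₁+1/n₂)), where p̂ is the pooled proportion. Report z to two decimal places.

p̂₁ = 454/554 ≈ 0.81949, p̂₂ = 1496/1703 ≈ 0.87845.
Pooled p̂ = (454+1496)/(554+1703) = 1950/2257 = 0.86398.
SE = √(0.117519 × 0.00239225) = 0.01677.
z = (0.81949 − 0.87845)/0.01677 = -0.05896/0.01677 = -3.52.
Two-sided p-value ≈ 2·Φ(−3.516) = 0.0004.

z = -3.52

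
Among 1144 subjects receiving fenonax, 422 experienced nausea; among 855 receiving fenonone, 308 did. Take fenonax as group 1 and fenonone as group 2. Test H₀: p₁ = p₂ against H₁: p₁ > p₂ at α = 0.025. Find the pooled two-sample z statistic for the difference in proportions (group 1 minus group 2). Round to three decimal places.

p̂₁ = 422/1144 = 0.36888, p̂₂ = 308/855 = 0.36023.
Pooled p̂ = (422+308)/(1144+855) = 730/1999 = 0.36518.
SE = √(0.231824 × 0.00204372) = 0.02177.
z = (0.36888 − 0.36023)/0.02177 = 0.00865/0.02177 = 0.397.
p-value = P(Z > 0.397) ≈ 0.3456. With α = 0.025, fail to reject H₀.

z = 0.397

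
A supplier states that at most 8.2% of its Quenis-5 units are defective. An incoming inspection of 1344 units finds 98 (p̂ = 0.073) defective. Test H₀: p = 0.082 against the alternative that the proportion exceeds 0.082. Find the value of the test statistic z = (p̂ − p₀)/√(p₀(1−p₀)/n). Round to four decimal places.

p̂ = 98/1344 = 0.072917.
Under H₀, SE = √(0.082·0.918/1344) = √(5.60089e-05) = 0.007484.
z = (0.072917 − 0.082)/0.007484 = -0.009083/0.007484 = -1.2137.
p-value = P(Z > -1.214) ≈ 0.8876.

z = -1.2137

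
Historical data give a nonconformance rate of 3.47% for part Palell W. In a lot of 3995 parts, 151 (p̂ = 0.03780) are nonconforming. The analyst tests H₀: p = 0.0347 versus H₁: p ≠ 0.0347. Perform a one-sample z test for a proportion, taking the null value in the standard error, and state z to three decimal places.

z = 1.070

p̂ = 151/3995 = 0.0377972.
Standard error under H₀: √(0.0347×0.9653/3995) = 0.0028956.
z = (0.0377972 − 0.0347)/0.0028956 = 0.0030972/0.0028956 = 1.070.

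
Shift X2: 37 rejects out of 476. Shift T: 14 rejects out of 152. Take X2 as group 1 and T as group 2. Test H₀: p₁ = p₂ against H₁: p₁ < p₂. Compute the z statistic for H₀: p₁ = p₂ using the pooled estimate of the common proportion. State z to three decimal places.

z = -0.565

p̂₁ = 37/476 ≈ 0.07773, p̂₂ = 14/152 ≈ 0.09211.
Pooled p̂ = (37+14)/(476+152) = 51/628 = 0.08121.
SE = √(0.0746151 × 0.00867979) = 0.02545.
z = (0.07773 − 0.09211)/0.02545 = -0.01438/0.02545 = -0.565.
p-value = P(Z < -0.565) ≈ 0.2861.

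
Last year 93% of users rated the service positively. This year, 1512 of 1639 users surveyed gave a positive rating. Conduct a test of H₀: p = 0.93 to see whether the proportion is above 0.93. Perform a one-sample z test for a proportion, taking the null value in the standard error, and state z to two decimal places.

z = -1.19

p̂ = 1512/1639 ≈ 0.9225.
Under H₀, SE = √(0.93·0.07/1639) = √(3.97193e-05) = 0.0063.
z = (0.9225 − 0.93)/0.0063 = -0.0075/0.0063 = -1.19.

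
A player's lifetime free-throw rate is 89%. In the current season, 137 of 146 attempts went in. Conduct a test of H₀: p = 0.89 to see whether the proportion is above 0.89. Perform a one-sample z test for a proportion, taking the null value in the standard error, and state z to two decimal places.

p̂ = 137/146 ≈ 0.9384.
SE = √(p₀(1−p₀)/n) = √(0.0979/146) = 0.0259.
z = (0.9384 − 0.89)/0.0259 = 0.0484/0.0259 = 1.87.
p-value = P(Z > 1.867) ≈ 0.0309.

z = 1.87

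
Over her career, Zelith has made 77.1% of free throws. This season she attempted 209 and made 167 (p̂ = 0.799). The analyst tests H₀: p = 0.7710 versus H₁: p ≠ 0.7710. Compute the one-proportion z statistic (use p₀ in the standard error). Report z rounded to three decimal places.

z = 0.965

p̂ = 167/209 = 0.79904.
Standard error under H₀: √(0.771×0.229/209) = 0.02907.
z = (0.79904 − 0.771)/0.02907 = 0.02804/0.02907 = 0.965.
Two-sided p-value ≈ 2·Φ(−0.965) = 0.3346.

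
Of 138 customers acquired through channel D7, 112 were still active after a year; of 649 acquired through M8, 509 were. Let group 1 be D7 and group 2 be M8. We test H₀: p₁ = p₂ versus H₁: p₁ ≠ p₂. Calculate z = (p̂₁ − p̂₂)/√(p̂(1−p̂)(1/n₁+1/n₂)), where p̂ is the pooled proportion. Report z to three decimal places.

z = 0.714

p̂₁ = 112/138 ≈ 0.81159, p̂₂ = 509/649 ≈ 0.78428.
Pooled p̂ = (112+509)/(138+649) = 621/787 = 0.78907.
SE = √(p̂(1−p̂)(1/n₁+1/n₂)) = √(0.78907·0.21093·0.00878721) = √(0.00146252) = 0.03824.
z = (0.81159 − 0.78428)/0.03824 = 0.02731/0.03824 = 0.714.
p-value = 2·P(Z > 0.714) ≈ 0.4751.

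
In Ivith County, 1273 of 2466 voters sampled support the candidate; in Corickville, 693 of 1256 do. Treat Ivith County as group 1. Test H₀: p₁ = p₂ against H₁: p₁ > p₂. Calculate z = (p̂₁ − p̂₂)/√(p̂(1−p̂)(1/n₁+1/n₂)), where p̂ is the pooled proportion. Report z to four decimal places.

z = -2.0532

p̂₁ = 1273/2466 ≈ 0.516221, p̂₂ = 693/1256 ≈ 0.551752.
Pooled p̂ = (1273+693)/(2466+1256) = 1966/3722 = 0.528211.
SE = √(0.249204 × 0.00120169) = 0.017305.
z = (0.516221 − 0.551752)/0.017305 = -0.035531/0.017305 = -2.0532.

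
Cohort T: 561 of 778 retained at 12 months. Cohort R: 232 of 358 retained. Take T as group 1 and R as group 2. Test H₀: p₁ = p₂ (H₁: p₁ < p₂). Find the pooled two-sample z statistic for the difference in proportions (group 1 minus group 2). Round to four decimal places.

p̂₁ = 561/778 = 0.721080, p̂₂ = 232/358 = 0.648045.
Pooled p̂ = (561+232)/(778+358) = 793/1136 = 0.698063.
SE = √(p̂(1−p̂)(1/n₁+1/n₂)) = √(0.698063·0.301937·0.00407864) = √(0.000859659) = 0.029320.
z = (0.721080 − 0.648045)/0.029320 = 0.073035/0.029320 = 2.4910.
p-value = P(Z < 2.491) ≈ 0.9936.

z = 2.4910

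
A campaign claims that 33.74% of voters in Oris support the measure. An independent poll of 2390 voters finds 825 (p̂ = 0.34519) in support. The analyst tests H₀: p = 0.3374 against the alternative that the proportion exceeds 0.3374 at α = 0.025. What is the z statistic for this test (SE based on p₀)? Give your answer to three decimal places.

z = 0.805

p̂ = 825/2390 ≈ 0.345188.
Under H₀, SE = √(0.3374·0.6626/2390) = √(9.35403e-05) = 0.009672.
z = (0.345188 − 0.3374)/0.009672 = 0.007788/0.009672 = 0.805.
p-value = P(Z > 0.805) ≈ 0.2103; since p > α = 0.025, fail to reject H₀.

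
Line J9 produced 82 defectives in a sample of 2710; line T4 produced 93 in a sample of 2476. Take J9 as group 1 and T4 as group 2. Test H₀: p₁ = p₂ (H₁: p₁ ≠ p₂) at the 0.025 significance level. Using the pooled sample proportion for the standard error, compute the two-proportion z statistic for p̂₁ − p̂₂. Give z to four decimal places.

z = -1.4546

p̂₁ = 82/2710 = 0.0302583, p̂₂ = 93/2476 = 0.0375606.
Pooled p̂ = (82+93)/(2710+2476) = 175/5186 = 0.0337447.
SE = √(p̂(1−p̂)(1/n₁+1/n₂)) = √(0.0337447·0.9662553·0.000772881) = √(2.52005e-05) = 0.0050200.
z = (0.0302583 − 0.0375606)/0.0050200 = -0.0073023/0.0050200 = -1.4546.
Two-sided p-value ≈ 2·Φ(−1.455) = 0.1458. With α = 0.025, fail to reject H₀.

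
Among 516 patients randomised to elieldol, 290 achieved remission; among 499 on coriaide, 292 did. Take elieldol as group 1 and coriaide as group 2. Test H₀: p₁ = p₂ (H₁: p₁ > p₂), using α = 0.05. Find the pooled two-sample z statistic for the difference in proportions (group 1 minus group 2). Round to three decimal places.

z = -0.746

p̂₁ = 290/516 = 0.56202, p̂₂ = 292/499 = 0.58517.
Pooled p̂ = (290+292)/(516+499) = 582/1015 = 0.57340.
SE = √(0.244613 × 0.00394199) = 0.03105.
z = (0.56202 − 0.58517)/0.03105 = -0.02315/0.03105 = -0.746.
p-value = P(Z > -0.746) ≈ 0.7721, so at α = 0.05 we fail to reject H₀.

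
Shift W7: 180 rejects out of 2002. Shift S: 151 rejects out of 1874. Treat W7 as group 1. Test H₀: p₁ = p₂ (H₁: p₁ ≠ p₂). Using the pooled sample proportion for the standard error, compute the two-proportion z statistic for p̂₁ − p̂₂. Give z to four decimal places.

z = 1.0391

p̂₁ = 180/2002 = 0.089910, p̂₂ = 151/1874 = 0.080576.
Pooled p̂ = (180+151)/(2002+1874) = 331/3876 = 0.085397.
SE = √(p̂(1−p̂)(1/n₁+1/n₂)) = √(0.085397·0.914603·0.00103312) = √(8.06913e-05) = 0.008983.
z = (0.089910 − 0.080576)/0.008983 = 0.009334/0.008983 = 1.0391.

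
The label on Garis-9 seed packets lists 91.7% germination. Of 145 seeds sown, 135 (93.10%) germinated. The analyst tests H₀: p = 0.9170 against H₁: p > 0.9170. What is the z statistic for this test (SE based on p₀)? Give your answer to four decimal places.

p̂ = 135/145 ≈ 0.9310345.
SE = √(p₀(1−p₀)/n) = √(0.076111/145) = 0.0229108.
z = (0.9310345 − 0.917)/0.0229108 = 0.0140345/0.0229108 = 0.6126.
p-value = P(Z > 0.613) ≈ 0.2701.

z = 0.6126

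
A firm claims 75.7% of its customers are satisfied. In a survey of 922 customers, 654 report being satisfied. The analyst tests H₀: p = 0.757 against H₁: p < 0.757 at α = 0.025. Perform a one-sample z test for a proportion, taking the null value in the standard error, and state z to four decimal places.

p̂ = 654/922 = 0.7093275.
SE = √(p₀(1−p₀)/n) = √(0.18395/922) = 0.0141249.
z = (0.7093275 − 0.757)/0.0141249 = -0.0476725/0.0141249 = -3.3751.
p-value = P(Z < -3.375) ≈ 0.0004, so at α = 0.025 we reject H₀.

z = -3.3751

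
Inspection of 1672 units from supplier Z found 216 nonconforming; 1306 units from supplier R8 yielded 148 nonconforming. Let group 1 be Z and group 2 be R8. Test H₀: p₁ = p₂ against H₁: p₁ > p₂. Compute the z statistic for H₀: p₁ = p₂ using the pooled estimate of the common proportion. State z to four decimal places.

z = 1.3114

p̂₁ = 216/1672 ≈ 0.1291866, p̂₂ = 148/1306 ≈ 0.1133231.
Pooled p̂ = (216+148)/(1672+1306) = 364/2978 = 0.1222297.
SE = √(0.10729 × 0.00136378) = 0.0120963.
z = (0.1291866 − 0.1133231)/0.0120963 = 0.0158635/0.0120963 = 1.3114.
p-value = P(Z > 1.311) ≈ 0.0949.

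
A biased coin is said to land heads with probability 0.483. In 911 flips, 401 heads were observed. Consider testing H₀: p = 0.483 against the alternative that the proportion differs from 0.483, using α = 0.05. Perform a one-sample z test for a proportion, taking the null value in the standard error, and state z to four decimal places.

p̂ = 401/911 ≈ 0.440176.
Standard error under H₀: √(0.483×0.517/911) = 0.016556.
z = (0.440176 − 0.483)/0.016556 = -0.042824/0.016556 = -2.5866.
p-value = 2·P(Z > 2.587) ≈ 0.0097. With α = 0.05, reject H₀.

z = -2.5866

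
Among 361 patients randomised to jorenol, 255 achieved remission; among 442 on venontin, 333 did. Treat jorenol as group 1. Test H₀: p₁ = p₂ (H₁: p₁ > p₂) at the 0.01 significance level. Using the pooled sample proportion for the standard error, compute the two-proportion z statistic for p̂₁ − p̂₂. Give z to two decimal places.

p̂₁ = 255/361 = 0.7064, p̂₂ = 333/442 = 0.7534.
Pooled p̂ = (255+333)/(361+442) = 588/803 = 0.7323.
SE = √(p̂(1−p̂)(1/n₁+1/n₂)) = √(0.7323·0.2677·0.00503253) = √(0.000986667) = 0.0314.
z = (0.7064 − 0.7534)/0.0314 = -0.0470/0.0314 = -1.50.
p-value = P(Z > -1.497) ≈ 0.9328, so at α = 0.01 we fail to reject H₀.

z = -1.50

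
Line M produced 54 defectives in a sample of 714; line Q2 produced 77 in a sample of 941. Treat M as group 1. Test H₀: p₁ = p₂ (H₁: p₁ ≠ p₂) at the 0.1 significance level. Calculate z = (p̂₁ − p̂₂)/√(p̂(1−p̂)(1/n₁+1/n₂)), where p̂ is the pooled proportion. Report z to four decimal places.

z = -0.4625

p̂₁ = 54/714 = 0.0756303, p̂₂ = 77/941 = 0.0818278.
Pooled p̂ = (54+77)/(714+941) = 131/1655 = 0.0791541.
SE = √(0.0728887 × 0.00246326) = 0.0133994.
z = (0.0756303 − 0.0818278)/0.0133994 = -0.0061975/0.0133994 = -0.4625.
p-value = 2·P(Z > 0.463) ≈ 0.6437; since p > α = 0.1, fail to reject H₀.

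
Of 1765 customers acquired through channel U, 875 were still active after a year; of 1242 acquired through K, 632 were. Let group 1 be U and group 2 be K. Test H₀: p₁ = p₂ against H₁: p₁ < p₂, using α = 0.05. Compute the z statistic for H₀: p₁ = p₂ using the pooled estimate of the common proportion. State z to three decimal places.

z = -0.708

p̂₁ = 875/1765 = 0.49575, p̂₂ = 632/1242 = 0.50886.
Pooled p̂ = (875+632)/(1765+1242) = 1507/3007 = 0.50116.
SE = √(0.249999 × 0.00137173) = 0.01852.
z = (0.49575 − 0.50886)/0.01852 = -0.01311/0.01852 = -0.708.
p-value = P(Z < -0.708) ≈ 0.2396; since p > α = 0.05, fail to reject H₀.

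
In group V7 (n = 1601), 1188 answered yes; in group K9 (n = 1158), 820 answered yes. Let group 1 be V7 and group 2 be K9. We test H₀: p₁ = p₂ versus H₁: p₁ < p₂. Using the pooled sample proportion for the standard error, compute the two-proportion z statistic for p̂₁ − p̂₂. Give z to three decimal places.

z = 1.975

p̂₁ = 1188/1601 = 0.742036, p̂₂ = 820/1158 = 0.708117.
Pooled p̂ = (1188+820)/(1601+1158) = 2008/2759 = 0.727800.
SE = √(p̂(1−p̂)(1/n₁+1/n₂)) = √(0.727800·0.272200·0.00148817) = √(0.000294817) = 0.017170.
z = (0.742036 − 0.708117)/0.017170 = 0.033919/0.017170 = 1.975.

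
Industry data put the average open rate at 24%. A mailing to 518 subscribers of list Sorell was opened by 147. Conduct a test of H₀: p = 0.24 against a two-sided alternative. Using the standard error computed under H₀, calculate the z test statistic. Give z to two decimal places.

z = 2.33

p̂ = 147/518 ≈ 0.2838.
SE = √(p₀(1−p₀)/n) = √(0.1824/518) = 0.0188.
z = (0.2838 − 0.24)/0.0188 = 0.0438/0.0188 = 2.33.
p-value = 2·P(Z > 2.333) ≈ 0.0196.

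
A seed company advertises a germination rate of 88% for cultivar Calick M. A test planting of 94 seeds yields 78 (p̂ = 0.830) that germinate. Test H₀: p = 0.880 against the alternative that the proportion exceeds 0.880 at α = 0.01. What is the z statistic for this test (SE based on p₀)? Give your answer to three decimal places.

p̂ = 78/94 = 0.82979.
Standard error under H₀: √(0.88×0.12/94) = 0.03352.
z = (0.82979 − 0.88)/0.03352 = -0.05021/0.03352 = -1.498.
p-value = P(Z > -1.498) ≈ 0.9329; since p > α = 0.01, fail to reject H₀.

z = -1.498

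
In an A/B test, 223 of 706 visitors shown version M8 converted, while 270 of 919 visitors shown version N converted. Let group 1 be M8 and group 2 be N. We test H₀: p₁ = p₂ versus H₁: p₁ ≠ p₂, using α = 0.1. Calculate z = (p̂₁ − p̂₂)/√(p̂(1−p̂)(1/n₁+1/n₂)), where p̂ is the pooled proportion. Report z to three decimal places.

p̂₁ = 223/706 = 0.31586, p̂₂ = 270/919 = 0.29380.
Pooled p̂ = (223+270)/(706+919) = 493/1625 = 0.30338.
SE = √(p̂(1−p̂)(1/n₁+1/n₂)) = √(0.30338·0.69662·0.00250457) = √(0.000529322) = 0.02301.
z = (0.31586 − 0.29380)/0.02301 = 0.02206/0.02301 = 0.959.
p-value = 2·P(Z > 0.959) ≈ 0.3375, so at α = 0.1 we fail to reject H₀.

z = 0.959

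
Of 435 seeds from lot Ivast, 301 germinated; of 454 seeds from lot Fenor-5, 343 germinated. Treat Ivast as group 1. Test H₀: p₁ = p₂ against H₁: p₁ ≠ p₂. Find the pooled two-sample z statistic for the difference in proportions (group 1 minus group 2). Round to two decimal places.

p̂₁ = 301/435 = 0.6920, p̂₂ = 343/454 = 0.7555.
Pooled p̂ = (301+343)/(435+454) = 644/889 = 0.7244.
SE = √(p̂(1−p̂)(1/n₁+1/n₂)) = √(0.7244·0.2756·0.00450149) = √(0.00089868) = 0.0300.
z = (0.6920 − 0.7555)/0.0300 = -0.0635/0.0300 = -2.12.

z = -2.12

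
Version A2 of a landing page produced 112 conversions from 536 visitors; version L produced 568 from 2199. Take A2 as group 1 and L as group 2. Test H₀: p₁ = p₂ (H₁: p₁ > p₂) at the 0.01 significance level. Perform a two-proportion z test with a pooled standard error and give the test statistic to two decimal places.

z = -2.37

p̂₁ = 112/536 = 0.2090, p̂₂ = 568/2199 = 0.2583.
Pooled p̂ = (112+568)/(536+2199) = 680/2735 = 0.2486.
SE = √(p̂(1−p̂)(1/n₁+1/n₂)) = √(0.2486·0.7514·0.00232042) = √(0.000433484) = 0.0208.
z = (0.2090 − 0.2583)/0.0208 = -0.0493/0.0208 = -2.37.
p-value = P(Z > -2.370) ≈ 0.9911. With α = 0.01, fail to reject H₀.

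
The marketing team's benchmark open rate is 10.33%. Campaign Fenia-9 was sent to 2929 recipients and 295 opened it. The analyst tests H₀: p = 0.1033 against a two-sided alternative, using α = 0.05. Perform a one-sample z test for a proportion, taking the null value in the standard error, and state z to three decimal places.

p̂ = 295/2929 = 0.10072.
SE = √(p₀(1−p₀)/n) = √(0.092629/2929) = 0.00562.
z = (0.10072 − 0.1033)/0.00562 = -0.00258/0.00562 = -0.459.
Two-sided p-value ≈ 2·Φ(−0.459) = 0.6460; since p > α = 0.05, fail to reject H₀.

z = -0.459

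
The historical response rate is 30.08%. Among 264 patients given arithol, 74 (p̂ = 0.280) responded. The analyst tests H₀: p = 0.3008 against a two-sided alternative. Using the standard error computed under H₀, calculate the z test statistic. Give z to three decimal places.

z = -0.726

p̂ = 74/264 ≈ 0.28030.
Standard error under H₀: √(0.3008×0.6992/264) = 0.02823.
z = (0.28030 − 0.3008)/0.02823 = -0.02050/0.02823 = -0.726.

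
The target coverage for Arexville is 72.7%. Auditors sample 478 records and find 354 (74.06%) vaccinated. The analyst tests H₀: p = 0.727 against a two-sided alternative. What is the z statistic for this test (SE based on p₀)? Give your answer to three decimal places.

p̂ = 354/478 ≈ 0.74059.
SE = √(p₀(1−p₀)/n) = √(0.19847/478) = 0.02038.
z = (0.74059 − 0.727)/0.02038 = 0.01359/0.02038 = 0.667.

z = 0.667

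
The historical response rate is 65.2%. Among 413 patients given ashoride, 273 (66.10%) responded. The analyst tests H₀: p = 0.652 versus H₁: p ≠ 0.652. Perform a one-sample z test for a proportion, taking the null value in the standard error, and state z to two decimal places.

z = 0.38

p̂ = 273/413 ≈ 0.6610.
Standard error under H₀: √(0.652×0.348/413) = 0.0234.
z = (0.6610 − 0.652)/0.0234 = 0.0090/0.0234 = 0.38.
p-value = 2·P(Z > 0.385) ≈ 0.7005.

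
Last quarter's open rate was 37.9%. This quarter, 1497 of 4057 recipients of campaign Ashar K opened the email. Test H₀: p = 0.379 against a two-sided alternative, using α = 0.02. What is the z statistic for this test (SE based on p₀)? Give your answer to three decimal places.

p̂ = 1497/4057 ≈ 0.36899.
SE = √(p₀(1−p₀)/n) = √(0.23536/4057) = 0.00762.
z = (0.36899 − 0.379)/0.00762 = -0.01001/0.00762 = -1.314.
Two-sided p-value ≈ 2·Φ(−1.314) = 0.1889. With α = 0.02, fail to reject H₀.

z = -1.314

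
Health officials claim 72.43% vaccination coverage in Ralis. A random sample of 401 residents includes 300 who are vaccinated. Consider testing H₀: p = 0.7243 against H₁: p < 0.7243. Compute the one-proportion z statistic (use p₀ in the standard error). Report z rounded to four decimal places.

p̂ = 300/401 ≈ 0.748130.
Standard error under H₀: √(0.7243×0.2757/401) = 0.022315.
z = (0.748130 − 0.7243)/0.022315 = 0.023830/0.022315 = 1.0679.

z = 1.0679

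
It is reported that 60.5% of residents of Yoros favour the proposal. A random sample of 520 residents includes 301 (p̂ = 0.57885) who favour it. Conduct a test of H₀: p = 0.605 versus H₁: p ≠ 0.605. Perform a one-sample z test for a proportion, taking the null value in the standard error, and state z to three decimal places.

p̂ = 301/520 = 0.57885.
Standard error under H₀: √(0.605×0.395/520) = 0.02144.
z = (0.57885 − 0.605)/0.02144 = -0.02615/0.02144 = -1.220.
p-value = 2·P(Z > 1.220) ≈ 0.2225.

z = -1.220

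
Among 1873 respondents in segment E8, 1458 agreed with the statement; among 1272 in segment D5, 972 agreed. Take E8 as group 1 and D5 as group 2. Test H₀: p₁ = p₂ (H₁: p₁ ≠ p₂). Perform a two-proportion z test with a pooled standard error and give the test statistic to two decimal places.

p̂₁ = 1458/1873 = 0.77843, p̂₂ = 972/1272 = 0.76415.
Pooled p̂ = (1458+972)/(1873+1272) = 2430/3145 = 0.77266.
SE = √(p̂(1−p̂)(1/n₁+1/n₂)) = √(0.77266·0.22734·0.00132007) = √(0.000231882) = 0.01523.
z = (0.77843 − 0.76415)/0.01523 = 0.01428/0.01523 = 0.94.

z = 0.94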